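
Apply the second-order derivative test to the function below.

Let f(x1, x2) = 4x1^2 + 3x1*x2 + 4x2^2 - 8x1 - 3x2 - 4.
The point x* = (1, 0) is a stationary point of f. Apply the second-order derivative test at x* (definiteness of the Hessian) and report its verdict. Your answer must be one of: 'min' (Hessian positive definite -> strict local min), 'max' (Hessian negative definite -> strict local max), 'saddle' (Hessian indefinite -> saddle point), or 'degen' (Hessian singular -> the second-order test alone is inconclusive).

Compute the Hessian H = grad^2 f:
  H = [[8, 3], [3, 8]]
Verify stationarity: grad f(x*) = H x* + g = (0, 0).
Eigenvalues of H: 5, 11.
Both eigenvalues > 0, so H is positive definite -> x* is a strict local min.

min


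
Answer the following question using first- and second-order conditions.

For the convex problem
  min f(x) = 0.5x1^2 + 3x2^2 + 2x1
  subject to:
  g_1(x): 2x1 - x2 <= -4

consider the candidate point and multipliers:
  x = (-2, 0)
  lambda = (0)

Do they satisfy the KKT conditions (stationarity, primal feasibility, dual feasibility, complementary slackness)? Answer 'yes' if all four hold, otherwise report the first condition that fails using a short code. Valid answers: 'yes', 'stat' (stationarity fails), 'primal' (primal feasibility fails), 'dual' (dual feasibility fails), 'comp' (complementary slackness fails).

Gradient of f: grad f(x) = Q x + c = (0, 0)
Constraint values g_i(x) = a_i^T x - b_i:
  g_1((-2, 0)) = 0
Stationarity residual: grad f(x) + sum_i lambda_i a_i = (0, 0)
  -> stationarity OK
Primal feasibility (all g_i <= 0): OK
Dual feasibility (all lambda_i >= 0): OK
Complementary slackness (lambda_i * g_i(x) = 0 for all i): OK

Verdict: yes, KKT holds.

yes


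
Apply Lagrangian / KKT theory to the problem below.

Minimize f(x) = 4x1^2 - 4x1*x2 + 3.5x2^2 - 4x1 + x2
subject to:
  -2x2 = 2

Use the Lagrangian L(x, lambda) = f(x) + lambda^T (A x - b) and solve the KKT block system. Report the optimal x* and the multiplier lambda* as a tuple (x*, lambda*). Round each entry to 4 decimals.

Form the Lagrangian:
  L(x, lambda) = (1/2) x^T Q x + c^T x + lambda^T (A x - b)
Stationarity (grad_x L = 0): Q x + c + A^T lambda = 0.
Primal feasibility: A x = b.

This gives the KKT block system:
  [ Q   A^T ] [ x     ]   [-c ]
  [ A    0  ] [ lambda ] = [ b ]

Solving the linear system:
  x*      = (0, -1)
  lambda* = (-3)
  f(x*)   = 2.5

x* = (0, -1), lambda* = (-3)


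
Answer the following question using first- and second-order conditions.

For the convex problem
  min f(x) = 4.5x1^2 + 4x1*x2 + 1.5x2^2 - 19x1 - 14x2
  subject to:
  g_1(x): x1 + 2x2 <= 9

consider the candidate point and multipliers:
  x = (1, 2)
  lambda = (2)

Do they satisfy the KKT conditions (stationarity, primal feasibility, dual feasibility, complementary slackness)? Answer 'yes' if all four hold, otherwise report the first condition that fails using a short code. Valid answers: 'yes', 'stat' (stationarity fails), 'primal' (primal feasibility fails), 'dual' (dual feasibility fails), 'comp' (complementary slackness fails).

Gradient of f: grad f(x) = Q x + c = (-2, -4)
Constraint values g_i(x) = a_i^T x - b_i:
  g_1((1, 2)) = -4
Stationarity residual: grad f(x) + sum_i lambda_i a_i = (0, 0)
  -> stationarity OK
Primal feasibility (all g_i <= 0): OK
Dual feasibility (all lambda_i >= 0): OK
Complementary slackness (lambda_i * g_i(x) = 0 for all i): FAILS

Verdict: the first failing condition is complementary_slackness -> comp.

comp


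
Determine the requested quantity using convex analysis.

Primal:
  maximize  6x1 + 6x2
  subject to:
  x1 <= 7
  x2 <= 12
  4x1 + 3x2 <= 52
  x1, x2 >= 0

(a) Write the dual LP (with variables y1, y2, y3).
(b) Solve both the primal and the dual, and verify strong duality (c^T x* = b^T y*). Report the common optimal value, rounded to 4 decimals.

The standard primal-dual pair for 'max c^T x s.t. A x <= b, x >= 0' is:
  Dual:  min b^T y  s.t.  A^T y >= c,  y >= 0.

So the dual LP is:
  minimize  7y1 + 12y2 + 52y3
  subject to:
    y1 + 4y3 >= 6
    y2 + 3y3 >= 6
    y1, y2, y3 >= 0

Solving the primal: x* = (4, 12).
  primal value c^T x* = 96.
Solving the dual: y* = (0, 1.5, 1.5).
  dual value b^T y* = 96.
Strong duality: c^T x* = b^T y*. Confirmed.

96


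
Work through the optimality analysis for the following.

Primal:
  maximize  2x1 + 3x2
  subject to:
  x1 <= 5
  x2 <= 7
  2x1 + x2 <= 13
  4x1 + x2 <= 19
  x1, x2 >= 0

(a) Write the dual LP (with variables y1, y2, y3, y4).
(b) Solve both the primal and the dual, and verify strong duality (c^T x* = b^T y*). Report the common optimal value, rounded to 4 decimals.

The standard primal-dual pair for 'max c^T x s.t. A x <= b, x >= 0' is:
  Dual:  min b^T y  s.t.  A^T y >= c,  y >= 0.

So the dual LP is:
  minimize  5y1 + 7y2 + 13y3 + 19y4
  subject to:
    y1 + 2y3 + 4y4 >= 2
    y2 + y3 + y4 >= 3
    y1, y2, y3, y4 >= 0

Solving the primal: x* = (3, 7).
  primal value c^T x* = 27.
Solving the dual: y* = (0, 2.5, 0, 0.5).
  dual value b^T y* = 27.
Strong duality: c^T x* = b^T y*. Confirmed.

27


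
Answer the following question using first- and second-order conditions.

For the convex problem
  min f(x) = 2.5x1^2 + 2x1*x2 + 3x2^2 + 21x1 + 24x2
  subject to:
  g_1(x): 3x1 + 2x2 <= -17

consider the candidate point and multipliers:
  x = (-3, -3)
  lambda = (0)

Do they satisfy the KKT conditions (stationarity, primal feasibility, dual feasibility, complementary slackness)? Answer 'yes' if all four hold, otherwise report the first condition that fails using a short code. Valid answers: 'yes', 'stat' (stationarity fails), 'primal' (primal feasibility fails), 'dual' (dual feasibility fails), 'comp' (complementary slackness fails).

Gradient of f: grad f(x) = Q x + c = (0, 0)
Constraint values g_i(x) = a_i^T x - b_i:
  g_1((-3, -3)) = 2
Stationarity residual: grad f(x) + sum_i lambda_i a_i = (0, 0)
  -> stationarity OK
Primal feasibility (all g_i <= 0): FAILS
Dual feasibility (all lambda_i >= 0): OK
Complementary slackness (lambda_i * g_i(x) = 0 for all i): OK

Verdict: the first failing condition is primal_feasibility -> primal.

primal


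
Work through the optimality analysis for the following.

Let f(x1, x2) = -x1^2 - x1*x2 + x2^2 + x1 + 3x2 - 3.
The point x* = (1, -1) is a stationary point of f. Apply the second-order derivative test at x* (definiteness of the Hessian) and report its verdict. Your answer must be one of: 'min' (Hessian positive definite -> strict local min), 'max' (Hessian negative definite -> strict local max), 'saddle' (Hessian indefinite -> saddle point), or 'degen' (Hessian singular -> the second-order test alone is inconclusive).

Compute the Hessian H = grad^2 f:
  H = [[-2, -1], [-1, 2]]
Verify stationarity: grad f(x*) = H x* + g = (0, 0).
Eigenvalues of H: -2.2361, 2.2361.
Eigenvalues have mixed signs, so H is indefinite -> x* is a saddle point.

saddle


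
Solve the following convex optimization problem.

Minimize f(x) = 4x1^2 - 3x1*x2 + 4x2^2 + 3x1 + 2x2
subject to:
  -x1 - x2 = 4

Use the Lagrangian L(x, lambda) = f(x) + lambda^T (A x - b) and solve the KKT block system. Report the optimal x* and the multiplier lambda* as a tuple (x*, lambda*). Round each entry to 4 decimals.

Form the Lagrangian:
  L(x, lambda) = (1/2) x^T Q x + c^T x + lambda^T (A x - b)
Stationarity (grad_x L = 0): Q x + c + A^T lambda = 0.
Primal feasibility: A x = b.

This gives the KKT block system:
  [ Q   A^T ] [ x     ]   [-c ]
  [ A    0  ] [ lambda ] = [ b ]

Solving the linear system:
  x*      = (-2.0455, -1.9545)
  lambda* = (-7.5)
  f(x*)   = 9.9773

x* = (-2.0455, -1.9545), lambda* = (-7.5)


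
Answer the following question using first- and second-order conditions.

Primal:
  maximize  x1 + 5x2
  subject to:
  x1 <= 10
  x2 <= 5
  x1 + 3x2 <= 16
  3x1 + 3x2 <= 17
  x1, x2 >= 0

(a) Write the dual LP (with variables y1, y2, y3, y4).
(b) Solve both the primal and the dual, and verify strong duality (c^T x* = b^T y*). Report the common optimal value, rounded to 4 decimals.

The standard primal-dual pair for 'max c^T x s.t. A x <= b, x >= 0' is:
  Dual:  min b^T y  s.t.  A^T y >= c,  y >= 0.

So the dual LP is:
  minimize  10y1 + 5y2 + 16y3 + 17y4
  subject to:
    y1 + y3 + 3y4 >= 1
    y2 + 3y3 + 3y4 >= 5
    y1, y2, y3, y4 >= 0

Solving the primal: x* = (0.6667, 5).
  primal value c^T x* = 25.6667.
Solving the dual: y* = (0, 4, 0, 0.3333).
  dual value b^T y* = 25.6667.
Strong duality: c^T x* = b^T y*. Confirmed.

25.6667


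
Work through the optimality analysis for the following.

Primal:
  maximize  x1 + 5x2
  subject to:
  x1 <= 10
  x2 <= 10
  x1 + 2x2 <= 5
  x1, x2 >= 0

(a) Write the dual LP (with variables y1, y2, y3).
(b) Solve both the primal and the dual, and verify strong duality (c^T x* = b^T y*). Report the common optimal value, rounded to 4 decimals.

The standard primal-dual pair for 'max c^T x s.t. A x <= b, x >= 0' is:
  Dual:  min b^T y  s.t.  A^T y >= c,  y >= 0.

So the dual LP is:
  minimize  10y1 + 10y2 + 5y3
  subject to:
    y1 + y3 >= 1
    y2 + 2y3 >= 5
    y1, y2, y3 >= 0

Solving the primal: x* = (0, 2.5).
  primal value c^T x* = 12.5.
Solving the dual: y* = (0, 0, 2.5).
  dual value b^T y* = 12.5.
Strong duality: c^T x* = b^T y*. Confirmed.

12.5


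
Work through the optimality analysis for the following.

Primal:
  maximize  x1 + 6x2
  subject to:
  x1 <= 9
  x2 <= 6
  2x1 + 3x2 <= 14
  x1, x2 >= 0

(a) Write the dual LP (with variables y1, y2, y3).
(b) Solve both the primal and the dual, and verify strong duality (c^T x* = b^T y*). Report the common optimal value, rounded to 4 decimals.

The standard primal-dual pair for 'max c^T x s.t. A x <= b, x >= 0' is:
  Dual:  min b^T y  s.t.  A^T y >= c,  y >= 0.

So the dual LP is:
  minimize  9y1 + 6y2 + 14y3
  subject to:
    y1 + 2y3 >= 1
    y2 + 3y3 >= 6
    y1, y2, y3 >= 0

Solving the primal: x* = (0, 4.6667).
  primal value c^T x* = 28.
Solving the dual: y* = (0, 0, 2).
  dual value b^T y* = 28.
Strong duality: c^T x* = b^T y*. Confirmed.

28


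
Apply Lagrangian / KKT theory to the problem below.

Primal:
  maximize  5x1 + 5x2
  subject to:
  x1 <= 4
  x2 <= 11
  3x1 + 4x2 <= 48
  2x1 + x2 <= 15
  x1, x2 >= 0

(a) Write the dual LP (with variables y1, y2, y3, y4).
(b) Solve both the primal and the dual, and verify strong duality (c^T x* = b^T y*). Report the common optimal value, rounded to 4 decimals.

The standard primal-dual pair for 'max c^T x s.t. A x <= b, x >= 0' is:
  Dual:  min b^T y  s.t.  A^T y >= c,  y >= 0.

So the dual LP is:
  minimize  4y1 + 11y2 + 48y3 + 15y4
  subject to:
    y1 + 3y3 + 2y4 >= 5
    y2 + 4y3 + y4 >= 5
    y1, y2, y3, y4 >= 0

Solving the primal: x* = (2.4, 10.2).
  primal value c^T x* = 63.
Solving the dual: y* = (0, 0, 1, 1).
  dual value b^T y* = 63.
Strong duality: c^T x* = b^T y*. Confirmed.

63


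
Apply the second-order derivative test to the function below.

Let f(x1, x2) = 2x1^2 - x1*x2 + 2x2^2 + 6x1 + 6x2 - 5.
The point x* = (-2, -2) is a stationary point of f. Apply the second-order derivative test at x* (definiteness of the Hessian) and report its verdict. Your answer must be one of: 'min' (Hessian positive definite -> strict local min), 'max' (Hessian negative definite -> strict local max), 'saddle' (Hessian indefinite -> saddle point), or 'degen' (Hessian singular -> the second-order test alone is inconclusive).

Compute the Hessian H = grad^2 f:
  H = [[4, -1], [-1, 4]]
Verify stationarity: grad f(x*) = H x* + g = (0, 0).
Eigenvalues of H: 3, 5.
Both eigenvalues > 0, so H is positive definite -> x* is a strict local min.

min


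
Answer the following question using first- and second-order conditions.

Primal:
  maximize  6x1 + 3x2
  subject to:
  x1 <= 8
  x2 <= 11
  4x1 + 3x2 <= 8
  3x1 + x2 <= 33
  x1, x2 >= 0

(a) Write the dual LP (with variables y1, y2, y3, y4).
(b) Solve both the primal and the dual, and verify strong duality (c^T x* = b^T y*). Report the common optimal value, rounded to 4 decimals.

The standard primal-dual pair for 'max c^T x s.t. A x <= b, x >= 0' is:
  Dual:  min b^T y  s.t.  A^T y >= c,  y >= 0.

So the dual LP is:
  minimize  8y1 + 11y2 + 8y3 + 33y4
  subject to:
    y1 + 4y3 + 3y4 >= 6
    y2 + 3y3 + y4 >= 3
    y1, y2, y3, y4 >= 0

Solving the primal: x* = (2, 0).
  primal value c^T x* = 12.
Solving the dual: y* = (0, 0, 1.5, 0).
  dual value b^T y* = 12.
Strong duality: c^T x* = b^T y*. Confirmed.

12


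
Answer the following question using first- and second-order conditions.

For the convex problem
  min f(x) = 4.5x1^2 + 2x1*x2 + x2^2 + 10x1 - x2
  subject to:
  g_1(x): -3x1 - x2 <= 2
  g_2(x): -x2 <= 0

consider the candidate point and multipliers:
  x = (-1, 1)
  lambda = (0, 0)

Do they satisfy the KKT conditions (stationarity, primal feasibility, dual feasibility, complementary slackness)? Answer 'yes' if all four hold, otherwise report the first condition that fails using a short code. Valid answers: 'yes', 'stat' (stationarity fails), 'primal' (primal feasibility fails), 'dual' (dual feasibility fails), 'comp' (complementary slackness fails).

Gradient of f: grad f(x) = Q x + c = (3, -1)
Constraint values g_i(x) = a_i^T x - b_i:
  g_1((-1, 1)) = 0
  g_2((-1, 1)) = -1
Stationarity residual: grad f(x) + sum_i lambda_i a_i = (3, -1)
  -> stationarity FAILS
Primal feasibility (all g_i <= 0): OK
Dual feasibility (all lambda_i >= 0): OK
Complementary slackness (lambda_i * g_i(x) = 0 for all i): OK

Verdict: the first failing condition is stationarity -> stat.

stat


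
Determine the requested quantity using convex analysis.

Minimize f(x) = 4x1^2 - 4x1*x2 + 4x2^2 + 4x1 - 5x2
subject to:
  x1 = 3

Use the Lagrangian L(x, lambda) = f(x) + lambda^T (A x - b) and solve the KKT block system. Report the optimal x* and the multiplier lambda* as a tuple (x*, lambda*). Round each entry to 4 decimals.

Form the Lagrangian:
  L(x, lambda) = (1/2) x^T Q x + c^T x + lambda^T (A x - b)
Stationarity (grad_x L = 0): Q x + c + A^T lambda = 0.
Primal feasibility: A x = b.

This gives the KKT block system:
  [ Q   A^T ] [ x     ]   [-c ]
  [ A    0  ] [ lambda ] = [ b ]

Solving the linear system:
  x*      = (3, 2.125)
  lambda* = (-19.5)
  f(x*)   = 29.9375

x* = (3, 2.125), lambda* = (-19.5)


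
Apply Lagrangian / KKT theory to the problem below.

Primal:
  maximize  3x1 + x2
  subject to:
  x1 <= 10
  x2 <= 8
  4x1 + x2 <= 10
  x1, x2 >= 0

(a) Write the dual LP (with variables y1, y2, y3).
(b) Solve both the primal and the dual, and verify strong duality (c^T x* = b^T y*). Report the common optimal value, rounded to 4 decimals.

The standard primal-dual pair for 'max c^T x s.t. A x <= b, x >= 0' is:
  Dual:  min b^T y  s.t.  A^T y >= c,  y >= 0.

So the dual LP is:
  minimize  10y1 + 8y2 + 10y3
  subject to:
    y1 + 4y3 >= 3
    y2 + y3 >= 1
    y1, y2, y3 >= 0

Solving the primal: x* = (0.5, 8).
  primal value c^T x* = 9.5.
Solving the dual: y* = (0, 0.25, 0.75).
  dual value b^T y* = 9.5.
Strong duality: c^T x* = b^T y*. Confirmed.

9.5


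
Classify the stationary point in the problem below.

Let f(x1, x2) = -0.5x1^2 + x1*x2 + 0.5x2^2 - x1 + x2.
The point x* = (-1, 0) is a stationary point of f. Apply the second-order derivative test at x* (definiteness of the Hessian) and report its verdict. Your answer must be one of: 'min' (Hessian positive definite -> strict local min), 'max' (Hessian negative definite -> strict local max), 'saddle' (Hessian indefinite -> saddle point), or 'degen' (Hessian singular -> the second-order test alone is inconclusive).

Compute the Hessian H = grad^2 f:
  H = [[-1, 1], [1, 1]]
Verify stationarity: grad f(x*) = H x* + g = (0, 0).
Eigenvalues of H: -1.4142, 1.4142.
Eigenvalues have mixed signs, so H is indefinite -> x* is a saddle point.

saddle


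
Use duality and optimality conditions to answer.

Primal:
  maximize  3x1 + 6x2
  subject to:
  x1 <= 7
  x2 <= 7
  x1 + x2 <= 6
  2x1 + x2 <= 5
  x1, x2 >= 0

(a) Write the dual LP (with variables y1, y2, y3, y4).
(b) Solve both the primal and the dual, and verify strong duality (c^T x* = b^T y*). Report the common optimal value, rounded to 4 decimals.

The standard primal-dual pair for 'max c^T x s.t. A x <= b, x >= 0' is:
  Dual:  min b^T y  s.t.  A^T y >= c,  y >= 0.

So the dual LP is:
  minimize  7y1 + 7y2 + 6y3 + 5y4
  subject to:
    y1 + y3 + 2y4 >= 3
    y2 + y3 + y4 >= 6
    y1, y2, y3, y4 >= 0

Solving the primal: x* = (0, 5).
  primal value c^T x* = 30.
Solving the dual: y* = (0, 0, 0, 6).
  dual value b^T y* = 30.
Strong duality: c^T x* = b^T y*. Confirmed.

30


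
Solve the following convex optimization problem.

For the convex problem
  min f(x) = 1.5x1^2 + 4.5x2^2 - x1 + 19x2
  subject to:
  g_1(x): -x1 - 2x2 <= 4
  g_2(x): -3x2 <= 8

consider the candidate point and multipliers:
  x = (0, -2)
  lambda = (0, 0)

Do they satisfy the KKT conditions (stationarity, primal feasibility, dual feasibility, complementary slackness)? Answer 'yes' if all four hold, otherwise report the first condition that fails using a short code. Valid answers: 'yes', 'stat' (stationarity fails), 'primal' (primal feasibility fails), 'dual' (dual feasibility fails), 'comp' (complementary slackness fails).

Gradient of f: grad f(x) = Q x + c = (-1, 1)
Constraint values g_i(x) = a_i^T x - b_i:
  g_1((0, -2)) = 0
  g_2((0, -2)) = -2
Stationarity residual: grad f(x) + sum_i lambda_i a_i = (-1, 1)
  -> stationarity FAILS
Primal feasibility (all g_i <= 0): OK
Dual feasibility (all lambda_i >= 0): OK
Complementary slackness (lambda_i * g_i(x) = 0 for all i): OK

Verdict: the first failing condition is stationarity -> stat.

stat


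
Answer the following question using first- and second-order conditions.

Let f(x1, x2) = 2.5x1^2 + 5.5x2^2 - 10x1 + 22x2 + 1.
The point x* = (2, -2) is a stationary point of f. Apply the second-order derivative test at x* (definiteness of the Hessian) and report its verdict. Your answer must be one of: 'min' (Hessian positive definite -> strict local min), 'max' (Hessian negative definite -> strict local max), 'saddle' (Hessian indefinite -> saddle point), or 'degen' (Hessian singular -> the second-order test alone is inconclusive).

Compute the Hessian H = grad^2 f:
  H = [[5, 0], [0, 11]]
Verify stationarity: grad f(x*) = H x* + g = (0, 0).
Eigenvalues of H: 5, 11.
Both eigenvalues > 0, so H is positive definite -> x* is a strict local min.

min


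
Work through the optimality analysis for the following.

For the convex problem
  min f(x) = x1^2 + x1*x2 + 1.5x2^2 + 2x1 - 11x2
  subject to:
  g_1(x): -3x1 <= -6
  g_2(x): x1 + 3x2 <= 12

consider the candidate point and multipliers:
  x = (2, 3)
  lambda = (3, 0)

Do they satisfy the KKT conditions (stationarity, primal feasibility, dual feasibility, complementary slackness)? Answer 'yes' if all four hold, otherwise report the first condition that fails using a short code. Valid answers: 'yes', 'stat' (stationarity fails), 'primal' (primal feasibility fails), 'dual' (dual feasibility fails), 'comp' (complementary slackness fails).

Gradient of f: grad f(x) = Q x + c = (9, 0)
Constraint values g_i(x) = a_i^T x - b_i:
  g_1((2, 3)) = 0
  g_2((2, 3)) = -1
Stationarity residual: grad f(x) + sum_i lambda_i a_i = (0, 0)
  -> stationarity OK
Primal feasibility (all g_i <= 0): OK
Dual feasibility (all lambda_i >= 0): OK
Complementary slackness (lambda_i * g_i(x) = 0 for all i): OK

Verdict: yes, KKT holds.

yes


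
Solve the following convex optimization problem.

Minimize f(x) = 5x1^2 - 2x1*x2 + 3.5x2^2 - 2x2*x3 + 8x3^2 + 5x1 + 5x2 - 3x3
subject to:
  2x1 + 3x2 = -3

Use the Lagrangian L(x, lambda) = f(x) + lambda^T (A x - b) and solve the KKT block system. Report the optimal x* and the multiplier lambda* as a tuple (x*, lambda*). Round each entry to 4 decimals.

Form the Lagrangian:
  L(x, lambda) = (1/2) x^T Q x + c^T x + lambda^T (A x - b)
Stationarity (grad_x L = 0): Q x + c + A^T lambda = 0.
Primal feasibility: A x = b.

This gives the KKT block system:
  [ Q   A^T ] [ x     ]   [-c ]
  [ A    0  ] [ lambda ] = [ b ]

Solving the linear system:
  x*      = (-0.5372, -0.6418, 0.1073)
  lambda* = (-0.4557)
  f(x*)   = -3.7921

x* = (-0.5372, -0.6418, 0.1073), lambda* = (-0.4557)


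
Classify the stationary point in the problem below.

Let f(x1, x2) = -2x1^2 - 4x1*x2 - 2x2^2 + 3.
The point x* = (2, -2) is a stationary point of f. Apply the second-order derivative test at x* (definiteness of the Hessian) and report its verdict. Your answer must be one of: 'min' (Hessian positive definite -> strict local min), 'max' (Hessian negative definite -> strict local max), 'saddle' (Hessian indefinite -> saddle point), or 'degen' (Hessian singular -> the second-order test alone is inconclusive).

Compute the Hessian H = grad^2 f:
  H = [[-4, -4], [-4, -4]]
Verify stationarity: grad f(x*) = H x* + g = (0, 0).
Eigenvalues of H: -8, 0.
H has a zero eigenvalue (singular; negative semidefinite but not definite), so H is neither positive definite, negative definite, nor indefinite. The second-order test alone is inconclusive -> degen.
(Indeed, f is constant along the null direction of H through x*, so x* is not a strict local extremum.)

degen


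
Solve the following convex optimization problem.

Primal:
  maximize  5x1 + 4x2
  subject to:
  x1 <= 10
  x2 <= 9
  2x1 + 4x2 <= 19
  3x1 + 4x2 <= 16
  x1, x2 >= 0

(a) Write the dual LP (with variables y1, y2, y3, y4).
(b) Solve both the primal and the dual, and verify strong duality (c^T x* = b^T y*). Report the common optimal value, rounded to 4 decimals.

The standard primal-dual pair for 'max c^T x s.t. A x <= b, x >= 0' is:
  Dual:  min b^T y  s.t.  A^T y >= c,  y >= 0.

So the dual LP is:
  minimize  10y1 + 9y2 + 19y3 + 16y4
  subject to:
    y1 + 2y3 + 3y4 >= 5
    y2 + 4y3 + 4y4 >= 4
    y1, y2, y3, y4 >= 0

Solving the primal: x* = (5.3333, 0).
  primal value c^T x* = 26.6667.
Solving the dual: y* = (0, 0, 0, 1.6667).
  dual value b^T y* = 26.6667.
Strong duality: c^T x* = b^T y*. Confirmed.

26.6667


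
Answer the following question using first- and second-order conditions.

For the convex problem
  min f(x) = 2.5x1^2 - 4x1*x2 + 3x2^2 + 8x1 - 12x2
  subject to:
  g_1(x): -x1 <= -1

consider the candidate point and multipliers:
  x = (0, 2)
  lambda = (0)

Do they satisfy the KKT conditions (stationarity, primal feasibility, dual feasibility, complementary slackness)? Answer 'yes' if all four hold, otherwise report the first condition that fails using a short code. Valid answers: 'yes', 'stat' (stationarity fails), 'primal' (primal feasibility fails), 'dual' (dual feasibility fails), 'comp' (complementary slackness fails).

Gradient of f: grad f(x) = Q x + c = (0, 0)
Constraint values g_i(x) = a_i^T x - b_i:
  g_1((0, 2)) = 1
Stationarity residual: grad f(x) + sum_i lambda_i a_i = (0, 0)
  -> stationarity OK
Primal feasibility (all g_i <= 0): FAILS
Dual feasibility (all lambda_i >= 0): OK
Complementary slackness (lambda_i * g_i(x) = 0 for all i): OK

Verdict: the first failing condition is primal_feasibility -> primal.

primal


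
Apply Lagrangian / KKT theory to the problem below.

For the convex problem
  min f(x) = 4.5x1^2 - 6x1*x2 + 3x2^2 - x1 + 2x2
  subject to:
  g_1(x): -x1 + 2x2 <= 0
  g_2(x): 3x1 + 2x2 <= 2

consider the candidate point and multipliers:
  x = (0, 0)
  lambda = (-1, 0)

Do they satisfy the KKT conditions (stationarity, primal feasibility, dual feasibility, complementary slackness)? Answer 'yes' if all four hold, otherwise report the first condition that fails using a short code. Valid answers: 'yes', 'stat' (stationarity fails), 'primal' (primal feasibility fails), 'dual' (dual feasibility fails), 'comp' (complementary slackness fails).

Gradient of f: grad f(x) = Q x + c = (-1, 2)
Constraint values g_i(x) = a_i^T x - b_i:
  g_1((0, 0)) = 0
  g_2((0, 0)) = -2
Stationarity residual: grad f(x) + sum_i lambda_i a_i = (0, 0)
  -> stationarity OK
Primal feasibility (all g_i <= 0): OK
Dual feasibility (all lambda_i >= 0): FAILS
Complementary slackness (lambda_i * g_i(x) = 0 for all i): OK

Verdict: the first failing condition is dual_feasibility -> dual.

dual


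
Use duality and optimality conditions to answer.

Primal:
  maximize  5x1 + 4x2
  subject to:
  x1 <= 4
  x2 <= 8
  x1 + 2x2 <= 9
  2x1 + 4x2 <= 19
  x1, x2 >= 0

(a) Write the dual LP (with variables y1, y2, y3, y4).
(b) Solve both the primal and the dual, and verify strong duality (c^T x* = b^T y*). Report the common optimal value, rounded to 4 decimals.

The standard primal-dual pair for 'max c^T x s.t. A x <= b, x >= 0' is:
  Dual:  min b^T y  s.t.  A^T y >= c,  y >= 0.

So the dual LP is:
  minimize  4y1 + 8y2 + 9y3 + 19y4
  subject to:
    y1 + y3 + 2y4 >= 5
    y2 + 2y3 + 4y4 >= 4
    y1, y2, y3, y4 >= 0

Solving the primal: x* = (4, 2.5).
  primal value c^T x* = 30.
Solving the dual: y* = (3, 0, 2, 0).
  dual value b^T y* = 30.
Strong duality: c^T x* = b^T y*. Confirmed.

30


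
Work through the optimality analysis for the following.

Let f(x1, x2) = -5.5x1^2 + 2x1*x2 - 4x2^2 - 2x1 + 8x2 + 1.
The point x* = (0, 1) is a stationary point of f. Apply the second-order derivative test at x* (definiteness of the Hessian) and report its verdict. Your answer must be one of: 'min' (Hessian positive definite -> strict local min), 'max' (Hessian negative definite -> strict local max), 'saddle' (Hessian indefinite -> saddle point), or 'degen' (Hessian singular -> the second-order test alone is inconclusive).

Compute the Hessian H = grad^2 f:
  H = [[-11, 2], [2, -8]]
Verify stationarity: grad f(x*) = H x* + g = (0, 0).
Eigenvalues of H: -12, -7.
Both eigenvalues < 0, so H is negative definite -> x* is a strict local max.

max


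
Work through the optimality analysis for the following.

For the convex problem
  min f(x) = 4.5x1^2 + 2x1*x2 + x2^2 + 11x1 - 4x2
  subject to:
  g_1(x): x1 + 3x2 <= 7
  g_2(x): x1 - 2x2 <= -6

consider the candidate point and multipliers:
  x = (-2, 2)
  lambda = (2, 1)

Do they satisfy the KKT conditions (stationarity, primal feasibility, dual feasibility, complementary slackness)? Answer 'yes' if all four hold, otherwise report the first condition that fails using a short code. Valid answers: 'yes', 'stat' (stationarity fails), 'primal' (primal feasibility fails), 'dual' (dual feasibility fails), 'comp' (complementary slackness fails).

Gradient of f: grad f(x) = Q x + c = (-3, -4)
Constraint values g_i(x) = a_i^T x - b_i:
  g_1((-2, 2)) = -3
  g_2((-2, 2)) = 0
Stationarity residual: grad f(x) + sum_i lambda_i a_i = (0, 0)
  -> stationarity OK
Primal feasibility (all g_i <= 0): OK
Dual feasibility (all lambda_i >= 0): OK
Complementary slackness (lambda_i * g_i(x) = 0 for all i): FAILS

Verdict: the first failing condition is complementary_slackness -> comp.

comp


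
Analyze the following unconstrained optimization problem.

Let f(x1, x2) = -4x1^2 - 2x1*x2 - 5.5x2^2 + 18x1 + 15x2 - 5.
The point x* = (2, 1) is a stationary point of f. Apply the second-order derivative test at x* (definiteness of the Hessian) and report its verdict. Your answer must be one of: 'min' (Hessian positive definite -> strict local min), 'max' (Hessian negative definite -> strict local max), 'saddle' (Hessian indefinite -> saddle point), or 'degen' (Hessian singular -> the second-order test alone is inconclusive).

Compute the Hessian H = grad^2 f:
  H = [[-8, -2], [-2, -11]]
Verify stationarity: grad f(x*) = H x* + g = (0, 0).
Eigenvalues of H: -12, -7.
Both eigenvalues < 0, so H is negative definite -> x* is a strict local max.

max


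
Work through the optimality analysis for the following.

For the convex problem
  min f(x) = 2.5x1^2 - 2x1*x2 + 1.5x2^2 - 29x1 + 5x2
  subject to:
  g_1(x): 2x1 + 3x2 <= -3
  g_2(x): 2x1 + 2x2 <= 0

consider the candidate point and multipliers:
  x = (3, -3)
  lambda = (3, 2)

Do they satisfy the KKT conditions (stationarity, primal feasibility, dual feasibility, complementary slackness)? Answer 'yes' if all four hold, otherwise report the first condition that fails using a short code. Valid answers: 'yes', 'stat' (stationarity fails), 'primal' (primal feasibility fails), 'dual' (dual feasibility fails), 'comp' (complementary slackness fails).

Gradient of f: grad f(x) = Q x + c = (-8, -10)
Constraint values g_i(x) = a_i^T x - b_i:
  g_1((3, -3)) = 0
  g_2((3, -3)) = 0
Stationarity residual: grad f(x) + sum_i lambda_i a_i = (2, 3)
  -> stationarity FAILS
Primal feasibility (all g_i <= 0): OK
Dual feasibility (all lambda_i >= 0): OK
Complementary slackness (lambda_i * g_i(x) = 0 for all i): OK

Verdict: the first failing condition is stationarity -> stat.

stat


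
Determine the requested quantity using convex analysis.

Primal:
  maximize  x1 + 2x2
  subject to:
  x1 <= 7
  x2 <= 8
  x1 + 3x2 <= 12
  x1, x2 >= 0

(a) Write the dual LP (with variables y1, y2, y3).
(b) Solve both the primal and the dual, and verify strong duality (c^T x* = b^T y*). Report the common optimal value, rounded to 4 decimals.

The standard primal-dual pair for 'max c^T x s.t. A x <= b, x >= 0' is:
  Dual:  min b^T y  s.t.  A^T y >= c,  y >= 0.

So the dual LP is:
  minimize  7y1 + 8y2 + 12y3
  subject to:
    y1 + y3 >= 1
    y2 + 3y3 >= 2
    y1, y2, y3 >= 0

Solving the primal: x* = (7, 1.6667).
  primal value c^T x* = 10.3333.
Solving the dual: y* = (0.3333, 0, 0.6667).
  dual value b^T y* = 10.3333.
Strong duality: c^T x* = b^T y*. Confirmed.

10.3333


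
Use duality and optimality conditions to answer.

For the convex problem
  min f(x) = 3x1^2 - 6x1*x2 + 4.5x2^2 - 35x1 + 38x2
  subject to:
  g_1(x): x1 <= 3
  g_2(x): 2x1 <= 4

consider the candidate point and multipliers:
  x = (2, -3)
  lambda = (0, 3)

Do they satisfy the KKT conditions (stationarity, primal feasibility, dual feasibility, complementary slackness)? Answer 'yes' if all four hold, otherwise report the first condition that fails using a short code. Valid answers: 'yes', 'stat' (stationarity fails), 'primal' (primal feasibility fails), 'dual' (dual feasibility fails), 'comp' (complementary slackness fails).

Gradient of f: grad f(x) = Q x + c = (-5, -1)
Constraint values g_i(x) = a_i^T x - b_i:
  g_1((2, -3)) = -1
  g_2((2, -3)) = 0
Stationarity residual: grad f(x) + sum_i lambda_i a_i = (1, -1)
  -> stationarity FAILS
Primal feasibility (all g_i <= 0): OK
Dual feasibility (all lambda_i >= 0): OK
Complementary slackness (lambda_i * g_i(x) = 0 for all i): OK

Verdict: the first failing condition is stationarity -> stat.

stat


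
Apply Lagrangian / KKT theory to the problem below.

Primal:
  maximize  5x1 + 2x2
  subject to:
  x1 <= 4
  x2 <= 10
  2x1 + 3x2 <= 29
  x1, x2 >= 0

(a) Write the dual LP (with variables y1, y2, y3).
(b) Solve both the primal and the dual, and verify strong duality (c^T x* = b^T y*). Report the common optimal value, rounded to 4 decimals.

The standard primal-dual pair for 'max c^T x s.t. A x <= b, x >= 0' is:
  Dual:  min b^T y  s.t.  A^T y >= c,  y >= 0.

So the dual LP is:
  minimize  4y1 + 10y2 + 29y3
  subject to:
    y1 + 2y3 >= 5
    y2 + 3y3 >= 2
    y1, y2, y3 >= 0

Solving the primal: x* = (4, 7).
  primal value c^T x* = 34.
Solving the dual: y* = (3.6667, 0, 0.6667).
  dual value b^T y* = 34.
Strong duality: c^T x* = b^T y*. Confirmed.

34


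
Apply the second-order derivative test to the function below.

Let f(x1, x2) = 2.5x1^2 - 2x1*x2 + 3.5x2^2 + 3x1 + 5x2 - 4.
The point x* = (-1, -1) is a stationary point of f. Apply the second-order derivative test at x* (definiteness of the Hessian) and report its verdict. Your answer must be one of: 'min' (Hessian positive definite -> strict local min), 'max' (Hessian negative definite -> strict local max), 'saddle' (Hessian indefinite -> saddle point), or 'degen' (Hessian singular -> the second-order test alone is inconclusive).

Compute the Hessian H = grad^2 f:
  H = [[5, -2], [-2, 7]]
Verify stationarity: grad f(x*) = H x* + g = (0, 0).
Eigenvalues of H: 3.7639, 8.2361.
Both eigenvalues > 0, so H is positive definite -> x* is a strict local min.

min


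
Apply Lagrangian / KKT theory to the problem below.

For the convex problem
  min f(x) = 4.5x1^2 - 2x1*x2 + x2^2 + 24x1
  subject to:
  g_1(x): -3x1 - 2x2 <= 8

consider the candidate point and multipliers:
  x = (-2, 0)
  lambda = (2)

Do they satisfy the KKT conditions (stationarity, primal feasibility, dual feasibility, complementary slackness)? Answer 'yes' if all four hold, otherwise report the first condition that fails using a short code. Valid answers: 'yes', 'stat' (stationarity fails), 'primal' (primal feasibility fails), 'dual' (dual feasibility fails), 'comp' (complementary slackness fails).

Gradient of f: grad f(x) = Q x + c = (6, 4)
Constraint values g_i(x) = a_i^T x - b_i:
  g_1((-2, 0)) = -2
Stationarity residual: grad f(x) + sum_i lambda_i a_i = (0, 0)
  -> stationarity OK
Primal feasibility (all g_i <= 0): OK
Dual feasibility (all lambda_i >= 0): OK
Complementary slackness (lambda_i * g_i(x) = 0 for all i): FAILS

Verdict: the first failing condition is complementary_slackness -> comp.

comp


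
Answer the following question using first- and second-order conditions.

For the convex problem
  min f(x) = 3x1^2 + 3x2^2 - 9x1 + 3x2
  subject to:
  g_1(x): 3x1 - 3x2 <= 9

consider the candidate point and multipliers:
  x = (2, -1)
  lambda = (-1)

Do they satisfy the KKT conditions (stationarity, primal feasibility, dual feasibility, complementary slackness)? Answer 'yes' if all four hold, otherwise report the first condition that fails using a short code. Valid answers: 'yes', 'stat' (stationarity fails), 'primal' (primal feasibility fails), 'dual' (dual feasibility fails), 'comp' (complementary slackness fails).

Gradient of f: grad f(x) = Q x + c = (3, -3)
Constraint values g_i(x) = a_i^T x - b_i:
  g_1((2, -1)) = 0
Stationarity residual: grad f(x) + sum_i lambda_i a_i = (0, 0)
  -> stationarity OK
Primal feasibility (all g_i <= 0): OK
Dual feasibility (all lambda_i >= 0): FAILS
Complementary slackness (lambda_i * g_i(x) = 0 for all i): OK

Verdict: the first failing condition is dual_feasibility -> dual.

dual


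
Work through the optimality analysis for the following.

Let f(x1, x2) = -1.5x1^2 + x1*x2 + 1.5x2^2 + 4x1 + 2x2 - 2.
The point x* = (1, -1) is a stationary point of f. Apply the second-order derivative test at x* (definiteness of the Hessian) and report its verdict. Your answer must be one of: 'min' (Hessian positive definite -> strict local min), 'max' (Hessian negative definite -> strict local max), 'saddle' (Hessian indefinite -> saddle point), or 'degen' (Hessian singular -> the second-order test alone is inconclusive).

Compute the Hessian H = grad^2 f:
  H = [[-3, 1], [1, 3]]
Verify stationarity: grad f(x*) = H x* + g = (0, 0).
Eigenvalues of H: -3.1623, 3.1623.
Eigenvalues have mixed signs, so H is indefinite -> x* is a saddle point.

saddle


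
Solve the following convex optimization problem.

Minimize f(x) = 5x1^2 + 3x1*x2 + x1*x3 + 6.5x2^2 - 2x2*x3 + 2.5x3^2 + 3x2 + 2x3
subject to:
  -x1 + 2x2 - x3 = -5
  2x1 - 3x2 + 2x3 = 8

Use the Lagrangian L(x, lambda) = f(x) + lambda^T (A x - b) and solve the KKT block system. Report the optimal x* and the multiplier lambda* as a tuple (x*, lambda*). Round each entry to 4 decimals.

Form the Lagrangian:
  L(x, lambda) = (1/2) x^T Q x + c^T x + lambda^T (A x - b)
Stationarity (grad_x L = 0): Q x + c + A^T lambda = 0.
Primal feasibility: A x = b.

This gives the KKT block system:
  [ Q   A^T ] [ x     ]   [-c ]
  [ A    0  ] [ lambda ] = [ b ]

Solving the linear system:
  x*      = (1.2308, -2, -0.2308)
  lambda* = (19.4615, 6.6923)
  f(x*)   = 18.6538

x* = (1.2308, -2, -0.2308), lambda* = (19.4615, 6.6923)


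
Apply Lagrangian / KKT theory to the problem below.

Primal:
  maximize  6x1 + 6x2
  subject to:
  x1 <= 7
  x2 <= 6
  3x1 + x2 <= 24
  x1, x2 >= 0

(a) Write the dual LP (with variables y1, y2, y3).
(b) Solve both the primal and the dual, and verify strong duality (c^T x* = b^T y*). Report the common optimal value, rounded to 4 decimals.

The standard primal-dual pair for 'max c^T x s.t. A x <= b, x >= 0' is:
  Dual:  min b^T y  s.t.  A^T y >= c,  y >= 0.

So the dual LP is:
  minimize  7y1 + 6y2 + 24y3
  subject to:
    y1 + 3y3 >= 6
    y2 + y3 >= 6
    y1, y2, y3 >= 0

Solving the primal: x* = (6, 6).
  primal value c^T x* = 72.
Solving the dual: y* = (0, 4, 2).
  dual value b^T y* = 72.
Strong duality: c^T x* = b^T y*. Confirmed.

72


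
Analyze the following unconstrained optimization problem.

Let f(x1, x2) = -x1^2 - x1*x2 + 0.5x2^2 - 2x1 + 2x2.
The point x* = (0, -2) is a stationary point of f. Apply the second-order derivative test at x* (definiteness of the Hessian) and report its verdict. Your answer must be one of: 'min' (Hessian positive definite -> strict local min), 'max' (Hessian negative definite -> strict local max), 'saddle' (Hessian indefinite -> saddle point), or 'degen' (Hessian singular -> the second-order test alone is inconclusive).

Compute the Hessian H = grad^2 f:
  H = [[-2, -1], [-1, 1]]
Verify stationarity: grad f(x*) = H x* + g = (0, 0).
Eigenvalues of H: -2.3028, 1.3028.
Eigenvalues have mixed signs, so H is indefinite -> x* is a saddle point.

saddle


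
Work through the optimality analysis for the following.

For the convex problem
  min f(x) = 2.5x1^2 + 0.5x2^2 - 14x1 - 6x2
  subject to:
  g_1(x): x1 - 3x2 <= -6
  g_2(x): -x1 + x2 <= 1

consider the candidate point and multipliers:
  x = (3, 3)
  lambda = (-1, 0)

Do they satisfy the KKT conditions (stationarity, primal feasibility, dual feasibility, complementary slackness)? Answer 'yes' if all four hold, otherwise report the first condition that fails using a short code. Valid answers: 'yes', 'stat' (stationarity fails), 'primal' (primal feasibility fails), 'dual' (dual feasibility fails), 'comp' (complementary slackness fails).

Gradient of f: grad f(x) = Q x + c = (1, -3)
Constraint values g_i(x) = a_i^T x - b_i:
  g_1((3, 3)) = 0
  g_2((3, 3)) = -1
Stationarity residual: grad f(x) + sum_i lambda_i a_i = (0, 0)
  -> stationarity OK
Primal feasibility (all g_i <= 0): OK
Dual feasibility (all lambda_i >= 0): FAILS
Complementary slackness (lambda_i * g_i(x) = 0 for all i): OK

Verdict: the first failing condition is dual_feasibility -> dual.

dual


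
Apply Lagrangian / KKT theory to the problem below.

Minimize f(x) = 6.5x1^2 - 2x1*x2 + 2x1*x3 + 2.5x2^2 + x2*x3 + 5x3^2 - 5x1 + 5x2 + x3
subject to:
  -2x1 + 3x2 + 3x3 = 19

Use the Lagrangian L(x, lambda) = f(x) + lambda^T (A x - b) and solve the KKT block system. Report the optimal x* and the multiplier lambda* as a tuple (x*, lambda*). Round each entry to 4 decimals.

Form the Lagrangian:
  L(x, lambda) = (1/2) x^T Q x + c^T x + lambda^T (A x - b)
Stationarity (grad_x L = 0): Q x + c + A^T lambda = 0.
Primal feasibility: A x = b.

This gives the KKT block system:
  [ Q   A^T ] [ x     ]   [-c ]
  [ A    0  ] [ lambda ] = [ b ]

Solving the linear system:
  x*      = (-0.788, 3.4708, 2.3372)
  lambda* = (-8.7557)
  f(x*)   = 94.9945

x* = (-0.788, 3.4708, 2.3372), lambda* = (-8.7557)


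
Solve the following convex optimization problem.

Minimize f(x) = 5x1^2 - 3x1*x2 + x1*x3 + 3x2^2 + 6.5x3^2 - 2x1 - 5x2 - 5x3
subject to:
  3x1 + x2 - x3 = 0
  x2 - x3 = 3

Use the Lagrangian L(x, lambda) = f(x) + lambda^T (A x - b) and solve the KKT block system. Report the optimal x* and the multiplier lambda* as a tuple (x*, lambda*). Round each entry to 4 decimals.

Form the Lagrangian:
  L(x, lambda) = (1/2) x^T Q x + c^T x + lambda^T (A x - b)
Stationarity (grad_x L = 0): Q x + c + A^T lambda = 0.
Primal feasibility: A x = b.

This gives the KKT block system:
  [ Q   A^T ] [ x     ]   [-c ]
  [ A    0  ] [ lambda ] = [ b ]

Solving the linear system:
  x*      = (-1, 2.4737, -0.5263)
  lambda* = (6.6491, -19.4912)
  f(x*)   = 25.3684

x* = (-1, 2.4737, -0.5263), lambda* = (6.6491, -19.4912)


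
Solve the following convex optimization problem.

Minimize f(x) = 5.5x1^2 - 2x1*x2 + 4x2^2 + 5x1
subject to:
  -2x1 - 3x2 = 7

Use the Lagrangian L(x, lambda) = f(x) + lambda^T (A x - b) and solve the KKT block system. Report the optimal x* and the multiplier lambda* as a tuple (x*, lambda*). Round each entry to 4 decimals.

Form the Lagrangian:
  L(x, lambda) = (1/2) x^T Q x + c^T x + lambda^T (A x - b)
Stationarity (grad_x L = 0): Q x + c + A^T lambda = 0.
Primal feasibility: A x = b.

This gives the KKT block system:
  [ Q   A^T ] [ x     ]   [-c ]
  [ A    0  ] [ lambda ] = [ b ]

Solving the linear system:
  x*      = (-1.2839, -1.4774)
  lambda* = (-3.0839)
  f(x*)   = 7.5839

x* = (-1.2839, -1.4774), lambda* = (-3.0839)
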